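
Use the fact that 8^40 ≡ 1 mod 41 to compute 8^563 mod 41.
By Fermat: 8^{40} ≡ 1 mod 41. 563 ≡ 3 mod 40. So 8^{563} ≡ 8^{3} ≡ 20 mod 41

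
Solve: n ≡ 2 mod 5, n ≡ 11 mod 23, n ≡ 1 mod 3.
M = 5 × 23 × 3 = 345. M₁ = 69, y₁ ≡ 4 mod 5. M₂ = 15, y₂ ≡ 20 mod 23. M₃ = 115, y₃ ≡ 1 mod 3. n = 2×69×4 + 11×15×20 + 1×115×1 ≡ 172 mod 345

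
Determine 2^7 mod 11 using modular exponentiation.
By repeated squaring (mod 11): 2^{1}≡2, 2^{2}≡4, 2^{4}≡5. Then 2^{7} = 2^{4+2+1} ≡ 5 × 4 × 2 ≡ 7 (mod 11)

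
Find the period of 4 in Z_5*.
Powers of 4 mod 5: 4^1≡4, 4^2≡1. ord_5(4) = 2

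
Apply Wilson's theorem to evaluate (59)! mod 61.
(60)! = (59)! × (60) ≡ -1 (mod 61). So (59)! ≡ -1 × (60)^(-1) ≡ (-1)×(-1) = 1 (mod 61)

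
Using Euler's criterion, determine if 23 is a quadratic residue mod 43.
By Euler's criterion: 23^{21} ≡ 1 (mod 43). Since this equals 1, 23 is a QR.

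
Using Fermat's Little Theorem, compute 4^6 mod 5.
By Fermat: 4^{4} ≡ 1 mod 5. So 4^{6} = 4^{4} · 4^{2} ≡ 4^{2} ≡ 1 mod 5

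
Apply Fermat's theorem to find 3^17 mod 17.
By Fermat: 3^{16} ≡ 1 mod 17. So 3^{17} = 3^{16} · 3^{1} ≡ 3^{1} ≡ 3 mod 17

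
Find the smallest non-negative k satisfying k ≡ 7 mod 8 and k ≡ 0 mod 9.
M = 8 × 9 = 72. M₁ = 9, y₁ ≡ 1 mod 8. M₂ = 8, y₂ ≡ 8 mod 9. k = 7×9×1 + 0×8×8 ≡ 63 mod 72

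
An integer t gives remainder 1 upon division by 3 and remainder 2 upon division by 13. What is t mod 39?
M = 3 × 13 = 39. M₁ = 13, y₁ ≡ 1 mod 3. M₂ = 3, y₂ ≡ 9 mod 13. t = 1×13×1 + 2×3×9 ≡ 28 mod 39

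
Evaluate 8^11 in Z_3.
Using Fermat: 8^{2} ≡ 1 (mod 3). 11 ≡ 1 (mod 2). So 8^{11} ≡ 8^{1} ≡ 2 (mod 3)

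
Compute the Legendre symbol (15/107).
(15/107) = 15^{53} mod 107 = -1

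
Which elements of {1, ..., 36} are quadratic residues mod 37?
Quadratic residues modulo 37: {1, 3, 4, 7, 9, 10, 11, 12, 16, 21, 25, 26, 27, 28, 30, 33, 34, 36}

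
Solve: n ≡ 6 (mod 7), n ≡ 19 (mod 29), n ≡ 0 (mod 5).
M = 7 × 29 × 5 = 1015. M₁ = 145, y₁ ≡ 3 (mod 7). M₂ = 35, y₂ ≡ 5 (mod 29). M₃ = 203, y₃ ≡ 2 (mod 5). n = 6×145×3 + 19×35×5 + 0×203×2 ≡ 860 (mod 1015)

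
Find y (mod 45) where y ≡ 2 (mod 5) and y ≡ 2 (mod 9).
M = 5 × 9 = 45. M₁ = 9, y₁ ≡ 4 (mod 5). M₂ = 5, y₂ ≡ 2 (mod 9). y = 2×9×4 + 2×5×2 ≡ 2 (mod 45)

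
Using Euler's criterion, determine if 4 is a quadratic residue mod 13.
By Euler's criterion: 4^{6} ≡ 1 (mod 13). Since this equals 1, 4 is a QR.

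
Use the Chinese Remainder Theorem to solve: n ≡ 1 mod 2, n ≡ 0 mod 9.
M = 2 × 9 = 18. M₁ = 9, y₁ ≡ 1 mod 2. M₂ = 2, y₂ ≡ 5 mod 9. n = 1×9×1 + 0×2×5 ≡ 9 mod 18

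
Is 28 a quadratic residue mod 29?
By Euler's criterion: 28^{14} ≡ 1 mod 29. Since this equals 1, 28 is a QR.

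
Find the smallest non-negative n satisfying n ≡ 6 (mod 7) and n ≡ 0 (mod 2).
M = 7 × 2 = 14. M₁ = 2, y₁ ≡ 4 (mod 7). M₂ = 7, y₂ ≡ 1 (mod 2). n = 6×2×4 + 0×7×1 ≡ 6 (mod 14)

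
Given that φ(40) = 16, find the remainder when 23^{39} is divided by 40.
By Euler: 23^{16} ≡ 1 (mod 40) since gcd(23, 40) = 1. 39 = 2×16 + 7. So 23^{39} ≡ 23^{7} ≡ 7 (mod 40)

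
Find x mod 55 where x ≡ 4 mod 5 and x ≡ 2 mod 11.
M = 5 × 11 = 55. M₁ = 11, y₁ ≡ 1 mod 5. M₂ = 5, y₂ ≡ 9 mod 11. x = 4×11×1 + 2×5×9 ≡ 24 mod 55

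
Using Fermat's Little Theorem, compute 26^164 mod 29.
By Fermat: 26^{28} ≡ 1 (mod 29). 164 = 5×28 + 24. So 26^{164} ≡ 26^{24} ≡ 24 (mod 29)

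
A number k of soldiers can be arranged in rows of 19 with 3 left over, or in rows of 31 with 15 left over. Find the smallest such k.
M = 19 × 31 = 589. M₁ = 31, y₁ ≡ 8 (mod 19). M₂ = 19, y₂ ≡ 18 (mod 31). k = 3×31×8 + 15×19×18 ≡ 573 (mod 589)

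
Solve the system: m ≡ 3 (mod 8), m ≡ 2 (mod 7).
M = 8 × 7 = 56. M₁ = 7, y₁ ≡ 7 (mod 8). M₂ = 8, y₂ ≡ 1 (mod 7). m = 3×7×7 + 2×8×1 ≡ 51 (mod 56)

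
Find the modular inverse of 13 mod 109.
Since 109 is prime, by Fermat 13^(-1) ≡ 13^{107} ≡ 42 mod 109. Verify: 13 × 42 = 546 ≡ 1 mod 109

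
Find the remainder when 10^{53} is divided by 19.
By Fermat: 10^{18} ≡ 1 (mod 19). 53 = 2×18 + 17. So 10^{53} ≡ 10^{17} ≡ 2 (mod 19)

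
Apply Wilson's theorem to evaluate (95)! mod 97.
(96)! = (95)! × (96) ≡ -1 (mod 97). So (95)! ≡ -1 × (96)^(-1) ≡ (-1)×(-1) = 1 (mod 97)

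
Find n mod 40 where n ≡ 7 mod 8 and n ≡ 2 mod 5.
M = 8 × 5 = 40. M₁ = 5, y₁ ≡ 5 mod 8. M₂ = 8, y₂ ≡ 2 mod 5. n = 7×5×5 + 2×8×2 ≡ 7 mod 40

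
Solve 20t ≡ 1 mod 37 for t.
Since 37 is prime, by Fermat 20^(-1) ≡ 20^{35} ≡ 13 mod 37. Verify: 20 × 13 = 260 ≡ 1 mod 37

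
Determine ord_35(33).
Powers of 33 mod 35: 33^1≡33, 33^2≡4, 33^3≡27, 33^4≡16, 33^5≡3, 33^6≡29, 33^7≡12, 33^8≡11, 33^9≡13, 33^10≡9, 33^11≡17, 33^12≡1. ord_35(33) = 12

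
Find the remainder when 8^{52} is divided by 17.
By Fermat: 8^{16} ≡ 1 mod 17. 52 = 3×16 + 4. So 8^{52} ≡ 8^{4} ≡ 16 mod 17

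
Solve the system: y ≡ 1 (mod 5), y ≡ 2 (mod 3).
M = 5 × 3 = 15. M₁ = 3, y₁ ≡ 2 (mod 5). M₂ = 5, y₂ ≡ 2 (mod 3). y = 1×3×2 + 2×5×2 ≡ 11 (mod 15)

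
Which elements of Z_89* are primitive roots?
There are φ(88) = 40 primitive roots mod 89: {3, 6, 7, 13, 14, 15, 19, 23, 24, 26, 27, 28, 29, 30, 31, 33, 35, 38, 41, 43, 46, 48, 51, 54, 56, 58, 59, 60, 61, 62, 63, 65, 66, 70, 74, 75, 76, 82, 83, 86}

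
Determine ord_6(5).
Powers of 5 mod 6: 5^1≡5, 5^2≡1. So the order of 5 is 2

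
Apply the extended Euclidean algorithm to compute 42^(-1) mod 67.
Extended GCD: 42(8) + 67(-5) = 1. So 42^(-1) ≡ 8 mod 67. Verify: 42 × 8 = 336 ≡ 1 mod 67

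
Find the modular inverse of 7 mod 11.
Since 11 is prime, by Fermat 7^(-1) ≡ 7^{9} ≡ 8 (mod 11). Verify: 7 × 8 = 56 ≡ 1 (mod 11)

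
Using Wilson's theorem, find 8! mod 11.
(10)! = (8)! × (9) × (10) ≡ -1 (mod 11). So (8)! ≡ -1 × [(10)(9)]^(-1) ≡ 5 (mod 11)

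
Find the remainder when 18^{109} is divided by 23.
By Fermat: 18^{22} ≡ 1 mod 23. 109 = 4×22 + 21. So 18^{109} ≡ 18^{21} ≡ 9 mod 23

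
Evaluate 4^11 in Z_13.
By repeated squaring (mod 13): 4^{1}≡4, 4^{2}≡3, 4^{4}≡9, 4^{8}≡3. Then 4^{11} = 4^{8+2+1} ≡ 3 × 3 × 4 ≡ 10 (mod 13)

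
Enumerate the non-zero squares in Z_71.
Quadratic residues modulo 71: {1, 2, 3, 4, 5, 6, 8, 9, 10, 12, 15, 16, 18, 19, 20, 24, 25, 27, 29, 30, 32, 36, 37, 38, 40, 43, 45, 48, 49, 50, 54, 57, 58, 60, 64}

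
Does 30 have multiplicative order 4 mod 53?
Powers of 30 mod 53: 30^1≡30, 30^2≡52, 30^3≡23, 30^4≡1. First k with 30^k≡1 is k=4. Yes, ord_53(30) = 4.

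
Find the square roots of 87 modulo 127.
The square roots of 87 mod 127 are 50 and 77. Verify: 50² = 2500 ≡ 87 (mod 127)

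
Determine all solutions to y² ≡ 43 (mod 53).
The square roots of 43 mod 53 are 34 and 19. Verify: 34² = 1156 ≡ 43 (mod 53)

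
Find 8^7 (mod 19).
By repeated squaring (mod 19): 8^{1}≡8, 8^{2}≡7, 8^{4}≡11. Then 8^{7} = 8^{4+2+1} ≡ 11 × 7 × 8 ≡ 8 (mod 19)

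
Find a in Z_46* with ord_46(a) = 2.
45 has order 2 mod 46 since 45^{2} ≡ 1 (mod 46) and no smaller power works.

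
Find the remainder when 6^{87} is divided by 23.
By Fermat: 6^{22} ≡ 1 (mod 23). 87 = 3×22 + 21. So 6^{87} ≡ 6^{21} ≡ 4 (mod 23)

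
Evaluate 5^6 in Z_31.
By repeated squaring mod 31: 5^{1}≡5, 5^{2}≡25, 5^{4}≡5. Then 5^{6} = 5^{4+2} ≡ 5 × 25 ≡ 1 mod 31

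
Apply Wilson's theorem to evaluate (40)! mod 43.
(42)! = (40)! × (41) × (42) ≡ -1 (mod 43). So (40)! ≡ -1 × [(42)(41)]^(-1) ≡ 21 (mod 43)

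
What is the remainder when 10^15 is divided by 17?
By repeated squaring (mod 17): 10^{1}≡10, 10^{2}≡15, 10^{4}≡4, 10^{8}≡16. Then 10^{15} = 10^{8+4+2+1} ≡ 16 × 4 × 15 × 10 ≡ 12 (mod 17)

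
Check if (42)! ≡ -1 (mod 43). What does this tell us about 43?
(42)! mod 43 = 42. Since this equals -1 (mod 43), Wilson confirms 43 is prime.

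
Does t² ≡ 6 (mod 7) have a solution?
By Euler's criterion: 6^{3} ≡ 6 (mod 7). Since this equals -1 (≡ 6), 6 is not a QR.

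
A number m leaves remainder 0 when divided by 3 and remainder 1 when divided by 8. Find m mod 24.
M = 3 × 8 = 24. M₁ = 8, y₁ ≡ 2 mod 3. M₂ = 3, y₂ ≡ 3 mod 8. m = 0×8×2 + 1×3×3 ≡ 9 mod 24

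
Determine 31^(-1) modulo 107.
Since 107 is prime, by Fermat 31^(-1) ≡ 31^{105} ≡ 38 mod 107. Verify: 31 × 38 = 1178 ≡ 1 mod 107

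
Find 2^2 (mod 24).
2^{2} = 4 ≡ 4 (mod 24)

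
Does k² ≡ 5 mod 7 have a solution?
By Euler's criterion: 5^{3} ≡ 6 mod 7. Since this equals -1 (≡ 6), 5 is not a QR.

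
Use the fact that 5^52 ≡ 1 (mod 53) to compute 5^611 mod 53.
By Fermat: 5^{52} ≡ 1 (mod 53). 611 ≡ 39 (mod 52). So 5^{611} ≡ 5^{39} ≡ 30 (mod 53)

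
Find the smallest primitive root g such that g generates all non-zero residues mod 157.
g = 5. Powers: [5, 25, 125, 154, 142, 82, 96, 9, 45, 68, ...] generates all 156 non-zero residues.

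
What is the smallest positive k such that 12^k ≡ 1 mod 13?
Powers of 12 mod 13: 12^1≡12, 12^2≡1. ord_13(12) = 2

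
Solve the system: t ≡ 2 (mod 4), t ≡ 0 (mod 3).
M = 4 × 3 = 12. M₁ = 3, y₁ ≡ 3 (mod 4). M₂ = 4, y₂ ≡ 1 (mod 3). t = 2×3×3 + 0×4×1 ≡ 6 (mod 12)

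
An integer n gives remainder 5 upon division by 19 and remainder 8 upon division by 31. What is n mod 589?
M = 19 × 31 = 589. M₁ = 31, y₁ ≡ 8 mod 19. M₂ = 19, y₂ ≡ 18 mod 31. n = 5×31×8 + 8×19×18 ≡ 442 mod 589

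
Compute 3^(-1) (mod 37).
Since 37 is prime, by Fermat 3^(-1) ≡ 3^{35} ≡ 25 (mod 37). Verify: 3 × 25 = 75 ≡ 1 (mod 37)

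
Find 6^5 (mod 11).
By repeated squaring (mod 11): 6^{1}≡6, 6^{2}≡3, 6^{4}≡9. Then 6^{5} = 6^{4+1} ≡ 9 × 6 ≡ 10 (mod 11)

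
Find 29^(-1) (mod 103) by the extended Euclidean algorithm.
Extended GCD: 29(32) + 103(-9) = 1. So 29^(-1) ≡ 32 (mod 103). Verify: 29 × 32 = 928 ≡ 1 (mod 103)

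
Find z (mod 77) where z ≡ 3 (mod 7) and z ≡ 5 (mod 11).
M = 7 × 11 = 77. M₁ = 11, y₁ ≡ 2 (mod 7). M₂ = 7, y₂ ≡ 8 (mod 11). z = 3×11×2 + 5×7×8 ≡ 38 (mod 77)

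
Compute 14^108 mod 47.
Using Fermat: 14^{46} ≡ 1 (mod 47). 108 ≡ 16 (mod 46). So 14^{108} ≡ 14^{16} ≡ 2 (mod 47)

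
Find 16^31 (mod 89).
By repeated squaring (mod 89): 16^{1}≡16, 16^{2}≡78, 16^{4}≡32, 16^{8}≡45, 16^{16}≡67. Then 16^{31} = 16^{16+8+4+2+1} ≡ 67 × 45 × 32 × 78 × 16 ≡ 8 (mod 89)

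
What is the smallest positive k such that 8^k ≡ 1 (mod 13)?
Powers of 8 mod 13: 8^1≡8, 8^2≡12, 8^3≡5, 8^4≡1. Order = 4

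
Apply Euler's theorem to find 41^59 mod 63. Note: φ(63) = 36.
By Euler: 41^{36} ≡ 1 mod 63 since gcd(41, 63) = 1. 59 = 1×36 + 23. So 41^{59} ≡ 41^{23} ≡ 20 mod 63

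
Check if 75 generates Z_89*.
ord_89(75) divides 88. For each prime q|88: 75^{44}≡88, 75^{8}≡45, none ≡ 1. So 75 has order 88 and is a primitive root mod 89.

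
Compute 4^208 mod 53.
Using Fermat: 4^{52} ≡ 1 mod 53. 208 ≡ 0 mod 52. So 4^{208} ≡ 4^{0} ≡ 1 mod 53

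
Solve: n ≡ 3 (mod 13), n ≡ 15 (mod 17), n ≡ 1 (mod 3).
M = 13 × 17 × 3 = 663. M₁ = 51, y₁ ≡ 12 (mod 13). M₂ = 39, y₂ ≡ 7 (mod 17). M₃ = 221, y₃ ≡ 2 (mod 3). n = 3×51×12 + 15×39×7 + 1×221×2 ≡ 406 (mod 663)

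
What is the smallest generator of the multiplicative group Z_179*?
g = 2. Powers: [2, 4, 8, 16, 32, 64, 128, 77, 154, 129, ...] generates all 178 non-zero residues.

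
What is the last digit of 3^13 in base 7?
Using Fermat: 3^{6} ≡ 1 (mod 7). 13 ≡ 1 (mod 6). So 3^{13} ≡ 3^{1} ≡ 3 (mod 7)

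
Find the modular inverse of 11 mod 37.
Since 37 is prime, by Fermat 11^(-1) ≡ 11^{35} ≡ 27 mod 37. Verify: 11 × 27 = 297 ≡ 1 mod 37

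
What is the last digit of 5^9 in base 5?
By repeated squaring (mod 5): 5^{1}≡0, 5^{2}≡0, 5^{4}≡0, 5^{8}≡0. Then 5^{9} = 5^{8+1} ≡ 0 × 0 ≡ 0 (mod 5)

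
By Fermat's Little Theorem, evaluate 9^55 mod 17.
By Fermat: 9^{16} ≡ 1 mod 17. 55 = 3×16 + 7. So 9^{55} ≡ 9^{7} ≡ 2 mod 17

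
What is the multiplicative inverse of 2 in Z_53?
Since 53 is prime, by Fermat 2^(-1) ≡ 2^{51} ≡ 27 mod 53. Verify: 2 × 27 = 54 ≡ 1 mod 53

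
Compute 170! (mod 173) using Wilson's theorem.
(172)! = (170)! × (171) × (172) ≡ -1 (mod 173). So (170)! ≡ -1 × [(172)(171)]^(-1) ≡ 86 (mod 173)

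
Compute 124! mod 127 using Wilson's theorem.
(126)! = (124)! × (125) × (126) ≡ -1 mod 127. So (124)! ≡ -1 × [(126)(125)]^(-1) ≡ 63 mod 127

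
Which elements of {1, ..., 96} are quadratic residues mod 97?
Quadratic residues modulo 97: {1, 2, 3, 4, 6, 8, 9, 11, 12, 16, 18, 22, 24, 25, 27, 31, 32, 33, 35, 36, 43, 44, 47, 48, 49, 50, 53, 54, 61, 62, 64, 65, 66, 70, 72, 73, 75, 79, 81, 85, 86, 88, 89, 91, 93, 94, 95, 96}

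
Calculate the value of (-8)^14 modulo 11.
Using Fermat: (-8)^{10} ≡ 1 mod 11. 14 ≡ 4 mod 10. So (-8)^{14} ≡ (-8)^{4} ≡ 4 mod 11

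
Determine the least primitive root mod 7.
g = 3. For each prime q|6: 3^{3}≡6, 3^{2}≡2, none ≡ 1, so ord_7(3) = 6 and 3 is a primitive root.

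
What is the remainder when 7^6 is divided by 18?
By repeated squaring mod 18: 7^{1}≡7, 7^{2}≡13, 7^{4}≡7. Then 7^{6} = 7^{4+2} ≡ 7 × 13 ≡ 1 mod 18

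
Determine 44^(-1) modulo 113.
Since 113 is prime, by Fermat 44^(-1) ≡ 44^{111} ≡ 18 mod 113. Verify: 44 × 18 = 792 ≡ 1 mod 113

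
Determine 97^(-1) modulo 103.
Since 103 is prime, by Fermat 97^(-1) ≡ 97^{101} ≡ 17 (mod 103). Verify: 97 × 17 = 1649 ≡ 1 (mod 103)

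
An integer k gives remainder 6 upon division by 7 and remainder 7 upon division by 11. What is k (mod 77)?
M = 7 × 11 = 77. M₁ = 11, y₁ ≡ 2 (mod 7). M₂ = 7, y₂ ≡ 8 (mod 11). k = 6×11×2 + 7×7×8 ≡ 62 (mod 77)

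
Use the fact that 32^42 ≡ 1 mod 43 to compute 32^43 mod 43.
By Fermat: 32^{42} ≡ 1 mod 43. So 32^{43} = 32^{42} · 32^{1} ≡ 32^{1} ≡ 32 mod 43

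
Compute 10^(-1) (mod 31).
Since 31 is prime, by Fermat 10^(-1) ≡ 10^{29} ≡ 28 (mod 31). Verify: 10 × 28 = 280 ≡ 1 (mod 31)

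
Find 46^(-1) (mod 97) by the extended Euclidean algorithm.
Extended GCD: 46(19) + 97(-9) = 1. So 46^(-1) ≡ 19 (mod 97). Verify: 46 × 19 = 874 ≡ 1 (mod 97)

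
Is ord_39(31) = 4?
Powers of 31 mod 39: 31^1≡31, 31^2≡25, 31^3≡34, 31^4≡1. First k with 31^k≡1 is k=4. Yes, ord_39(31) = 4.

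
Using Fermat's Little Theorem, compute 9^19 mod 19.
By Fermat: 9^{18} ≡ 1 (mod 19). So 9^{19} = 9^{18} · 9^{1} ≡ 9^{1} ≡ 9 (mod 19)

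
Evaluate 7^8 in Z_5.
Using Fermat: 7^{4} ≡ 1 (mod 5). 8 ≡ 0 (mod 4). So 7^{8} ≡ 7^{0} ≡ 1 (mod 5)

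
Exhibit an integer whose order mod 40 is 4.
27 has order 4 mod 40 since 27^{4} ≡ 1 mod 40 and no smaller power works.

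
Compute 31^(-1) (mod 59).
Since 59 is prime, by Fermat 31^(-1) ≡ 31^{57} ≡ 40 (mod 59). Verify: 31 × 40 = 1240 ≡ 1 (mod 59)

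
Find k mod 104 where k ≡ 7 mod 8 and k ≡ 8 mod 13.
M = 8 × 13 = 104. M₁ = 13, y₁ ≡ 5 mod 8. M₂ = 8, y₂ ≡ 5 mod 13. k = 7×13×5 + 8×8×5 ≡ 47 mod 104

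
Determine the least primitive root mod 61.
g = 2. For each prime q|60: 2^{30}≡60, 2^{20}≡47, 2^{12}≡9, none ≡ 1, so ord_61(2) = 60 and 2 is a primitive root.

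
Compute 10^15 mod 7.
Using Fermat: 10^{6} ≡ 1 mod 7. 15 ≡ 3 mod 6. So 10^{15} ≡ 10^{3} ≡ 6 mod 7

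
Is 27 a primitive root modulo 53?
ord_53(27) divides 52. For each prime q|52: 27^{26}≡52, 27^{4}≡10, none ≡ 1. So 27 has order 52 and is a primitive root mod 53.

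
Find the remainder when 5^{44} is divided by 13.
By Fermat: 5^{12} ≡ 1 mod 13. 44 = 3×12 + 8. So 5^{44} ≡ 5^{8} ≡ 1 mod 13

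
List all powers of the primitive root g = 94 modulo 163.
94^1, 94^2, ..., 94^{162} mod 163: [94, 34, 99, 15, 106, 21, 18, 62, 123, 152, 107, 115, 52, 161, 138, 95, 128, 133, 114, 121, 127, 39, 80, 22, 112, 96, 59, 4, 50, 136, 70, 60, 98, 84, 72, 85, 3, 119, 102, 134, 45, 155, 63, 54, 23, 43, 130, 158, 19, 156, 157, 88, 122, 58, 73, 16, 37, 55, 117, 77, 66, 10, 125, 14, 12, 150, 82, 47, 17, 131, 89, 53, 92, 9, 31, 143, 76, 135, 139, 26, 162, 69, 129, 64, 148, 57, 142, 145, 101, 40, 11, 56, 48, 111, 2, 25, 68, 35, 30, 49, 42, 36, 124, 83, 141, 51, 67, 104, 159, 113, 27, 93, 103, 65, 79, 91, 78, 160, 44, 61, 29, 118, 8, 100, 109, 140, 120, 33, 5, 144, 7, 6, 75, 41, 105, 90, 147, 126, 108, 46, 86, 97, 153, 38, 149, 151, 13, 81, 116, 146, 32, 74, 110, 71, 154, 132, 20, 87, 28, 24, 137, 1]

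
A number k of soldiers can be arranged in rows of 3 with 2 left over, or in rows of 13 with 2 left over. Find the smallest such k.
M = 3 × 13 = 39. M₁ = 13, y₁ ≡ 1 (mod 3). M₂ = 3, y₂ ≡ 9 (mod 13). k = 2×13×1 + 2×3×9 ≡ 2 (mod 39)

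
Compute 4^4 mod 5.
4^{4} = 256 ≡ 1 (mod 5)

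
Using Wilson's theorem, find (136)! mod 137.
By Wilson's theorem, (136)! ≡ -1 ≡ 136 mod 137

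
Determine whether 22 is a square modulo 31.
By Euler's criterion: 22^{15} ≡ 30 (mod 31). Since this equals -1 (≡ 30), 22 is not a QR.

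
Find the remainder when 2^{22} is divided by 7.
By Fermat: 2^{6} ≡ 1 mod 7. 22 = 3×6 + 4. So 2^{22} ≡ 2^{4} ≡ 2 mod 7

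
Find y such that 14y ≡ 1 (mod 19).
Since 19 is prime, by Fermat 14^(-1) ≡ 14^{17} ≡ 15 (mod 19). Verify: 14 × 15 = 210 ≡ 1 (mod 19)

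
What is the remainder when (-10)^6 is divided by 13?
By repeated squaring (mod 13): (-10)^{1}≡3, (-10)^{2}≡9, (-10)^{4}≡3. Then (-10)^{6} = (-10)^{4+2} ≡ 3 × 9 ≡ 1 (mod 13)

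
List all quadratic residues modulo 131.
Quadratic residues modulo 131: {1, 3, 4, 5, 7, 9, 11, 12, 13, 15, 16, 20, 21, 25, 27, 28, 33, 34, 35, 36, 38, 39, 41, 43, 44, 45, 46, 48, 49, 52, 53, 55, 58, 59, 60, 61, 62, 63, 64, 65, 74, 75, 77, 80, 81, 84, 89, 91, 94, 99, 100, 101, 102, 105, 107, 108, 109, 112, 113, 114, 117, 121, 123, 125, 129}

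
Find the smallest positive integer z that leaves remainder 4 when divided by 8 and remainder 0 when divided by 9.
M = 8 × 9 = 72. M₁ = 9, y₁ ≡ 1 (mod 8). M₂ = 8, y₂ ≡ 8 (mod 9). z = 4×9×1 + 0×8×8 ≡ 36 (mod 72)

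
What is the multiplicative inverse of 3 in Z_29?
Since 29 is prime, by Fermat 3^(-1) ≡ 3^{27} ≡ 10 (mod 29). Verify: 3 × 10 = 30 ≡ 1 (mod 29)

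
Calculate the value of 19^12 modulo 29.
By repeated squaring mod 29: 19^{1}≡19, 19^{2}≡13, 19^{4}≡24, 19^{8}≡25. Then 19^{12} = 19^{8+4} ≡ 25 × 24 ≡ 20 mod 29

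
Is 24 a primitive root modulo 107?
ord_107(24) divides 106. For each prime q|106: 24^{53}≡106, 24^{2}≡41, none ≡ 1. So 24 has order 106 and is a primitive root mod 107.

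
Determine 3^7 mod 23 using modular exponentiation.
By repeated squaring mod 23: 3^{1}≡3, 3^{2}≡9, 3^{4}≡12. Then 3^{7} = 3^{4+2+1} ≡ 12 × 9 × 3 ≡ 2 mod 23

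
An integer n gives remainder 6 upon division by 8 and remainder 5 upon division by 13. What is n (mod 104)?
M = 8 × 13 = 104. M₁ = 13, y₁ ≡ 5 (mod 8). M₂ = 8, y₂ ≡ 5 (mod 13). n = 6×13×5 + 5×8×5 ≡ 70 (mod 104)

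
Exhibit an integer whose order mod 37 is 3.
10 has order 3 mod 37 since 10^{3} ≡ 1 mod 37 and no smaller power works.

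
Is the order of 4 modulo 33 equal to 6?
Powers of 4 mod 33: 4^1≡4, 4^2≡16, 4^3≡31, 4^4≡25, 4^5≡1. Already 4^5≡1, so the order is 5 < 6. No, the actual order is 5.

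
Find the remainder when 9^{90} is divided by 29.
By Fermat: 9^{28} ≡ 1 mod 29. 90 = 3×28 + 6. So 9^{90} ≡ 9^{6} ≡ 16 mod 29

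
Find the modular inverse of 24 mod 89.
Since 89 is prime, by Fermat 24^(-1) ≡ 24^{87} ≡ 26 mod 89. Verify: 24 × 26 = 624 ≡ 1 mod 89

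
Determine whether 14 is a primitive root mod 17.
ord_17(14) divides 16. For each prime q|16: 14^{8}≡16, none ≡ 1. So 14 has order 16 and is a primitive root mod 17.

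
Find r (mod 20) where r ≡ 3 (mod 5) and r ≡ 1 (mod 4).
M = 5 × 4 = 20. M₁ = 4, y₁ ≡ 4 (mod 5). M₂ = 5, y₂ ≡ 1 (mod 4). r = 3×4×4 + 1×5×1 ≡ 13 (mod 20)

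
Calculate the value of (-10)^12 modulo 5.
By repeated squaring mod 5: (-10)^{1}≡0, (-10)^{2}≡0, (-10)^{4}≡0, (-10)^{8}≡0. Then (-10)^{12} = (-10)^{8+4} ≡ 0 × 0 ≡ 0 mod 5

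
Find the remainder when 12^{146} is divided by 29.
By Fermat: 12^{28} ≡ 1 mod 29. 146 = 5×28 + 6. So 12^{146} ≡ 12^{6} ≡ 28 mod 29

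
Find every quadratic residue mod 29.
QRs mod 29: {1, 4, 5, 6, 7, 9, 13, 16, 20, 22, 23, 24, 25, 28}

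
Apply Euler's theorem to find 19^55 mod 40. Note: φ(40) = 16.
By Euler: 19^{16} ≡ 1 mod 40 since gcd(19, 40) = 1. 55 = 3×16 + 7. So 19^{55} ≡ 19^{7} ≡ 19 mod 40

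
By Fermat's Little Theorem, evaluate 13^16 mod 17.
By Fermat's Little Theorem, 13^{16} ≡ 1 (mod 17) since 17 is prime and gcd(13, 17) = 1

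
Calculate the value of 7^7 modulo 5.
Using Fermat: 7^{4} ≡ 1 (mod 5). 7 ≡ 3 (mod 4). So 7^{7} ≡ 7^{3} ≡ 3 (mod 5)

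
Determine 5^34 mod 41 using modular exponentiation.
By repeated squaring (mod 41): 5^{1}≡5, 5^{2}≡25, 5^{4}≡10, 5^{8}≡18, 5^{16}≡37, 5^{32}≡16. Then 5^{34} = 5^{32+2} ≡ 16 × 25 ≡ 31 (mod 41)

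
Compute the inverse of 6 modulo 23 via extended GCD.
Extended GCD: 6(4) + 23(-1) = 1. So 6^(-1) ≡ 4 (mod 23). Verify: 6 × 4 = 24 ≡ 1 (mod 23)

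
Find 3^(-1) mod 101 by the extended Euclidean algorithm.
Extended GCD: 3(34) + 101(-1) = 1. So 3^(-1) ≡ 34 mod 101. Verify: 3 × 34 = 102 ≡ 1 mod 101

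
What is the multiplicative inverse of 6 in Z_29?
Since 29 is prime, by Fermat 6^(-1) ≡ 6^{27} ≡ 5 mod 29. Verify: 6 × 5 = 30 ≡ 1 mod 29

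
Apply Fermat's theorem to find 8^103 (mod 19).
By Fermat: 8^{18} ≡ 1 (mod 19). 103 = 5×18 + 13. So 8^{103} ≡ 8^{13} ≡ 8 (mod 19)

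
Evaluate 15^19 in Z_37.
By repeated squaring mod 37: 15^{1}≡15, 15^{2}≡3, 15^{4}≡9, 15^{8}≡7, 15^{16}≡12. Then 15^{19} = 15^{16+2+1} ≡ 12 × 3 × 15 ≡ 22 mod 37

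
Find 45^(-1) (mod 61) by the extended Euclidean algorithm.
Extended GCD: 45(19) + 61(-14) = 1. So 45^(-1) ≡ 19 (mod 61). Verify: 45 × 19 = 855 ≡ 1 (mod 61)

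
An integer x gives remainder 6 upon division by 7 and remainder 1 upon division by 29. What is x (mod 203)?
M = 7 × 29 = 203. M₁ = 29, y₁ ≡ 1 (mod 7). M₂ = 7, y₂ ≡ 25 (mod 29). x = 6×29×1 + 1×7×25 ≡ 146 (mod 203)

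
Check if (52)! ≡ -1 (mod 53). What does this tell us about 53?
(52)! mod 53 = 52. Since this equals -1 (mod 53), Wilson confirms 53 is prime.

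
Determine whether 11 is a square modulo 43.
By Euler's criterion: 11^{21} ≡ 1 (mod 43). Since this equals 1, 11 is a QR.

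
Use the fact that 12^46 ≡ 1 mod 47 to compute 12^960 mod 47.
By Fermat: 12^{46} ≡ 1 mod 47. 960 ≡ 40 mod 46. So 12^{960} ≡ 12^{40} ≡ 7 mod 47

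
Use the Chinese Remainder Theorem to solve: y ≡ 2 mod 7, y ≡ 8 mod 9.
M = 7 × 9 = 63. M₁ = 9, y₁ ≡ 4 mod 7. M₂ = 7, y₂ ≡ 4 mod 9. y = 2×9×4 + 8×7×4 ≡ 44 mod 63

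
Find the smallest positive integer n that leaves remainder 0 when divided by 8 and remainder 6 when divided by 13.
M = 8 × 13 = 104. M₁ = 13, y₁ ≡ 5 mod 8. M₂ = 8, y₂ ≡ 5 mod 13. n = 0×13×5 + 6×8×5 ≡ 32 mod 104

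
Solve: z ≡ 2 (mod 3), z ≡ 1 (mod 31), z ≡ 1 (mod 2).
M = 3 × 31 × 2 = 186. M₁ = 62, y₁ ≡ 2 (mod 3). M₂ = 6, y₂ ≡ 26 (mod 31). M₃ = 93, y₃ ≡ 1 (mod 2). z = 2×62×2 + 1×6×26 + 1×93×1 ≡ 125 (mod 186)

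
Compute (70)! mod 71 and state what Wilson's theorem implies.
(70)! mod 71 = 70. Since this equals -1 mod 71, Wilson confirms 71 is prime.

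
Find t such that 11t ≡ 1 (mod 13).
Since 13 is prime, by Fermat 11^(-1) ≡ 11^{11} ≡ 6 (mod 13). Verify: 11 × 6 = 66 ≡ 1 (mod 13)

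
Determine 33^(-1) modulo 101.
Since 101 is prime, by Fermat 33^(-1) ≡ 33^{99} ≡ 49 mod 101. Verify: 33 × 49 = 1617 ≡ 1 mod 101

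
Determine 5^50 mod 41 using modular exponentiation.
Using Fermat: 5^{40} ≡ 1 mod 41. 50 ≡ 10 mod 40. So 5^{50} ≡ 5^{10} ≡ 40 mod 41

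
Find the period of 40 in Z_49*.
Powers of 40 mod 49: 40^1≡40, 40^2≡32, 40^3≡6, 40^4≡44, 40^5≡45, 40^6≡36, 40^7≡19, 40^8≡25, 40^9≡20, 40^10≡16, 40^11≡3, 40^12≡22, 40^13≡47, 40^14≡18, 40^15≡34, 40^16≡37, 40^17≡10, 40^18≡8, 40^19≡26, 40^20≡11, 40^21≡48, 40^22≡9, 40^23≡17, 40^24≡43, 40^25≡5, 40^26≡4, 40^27≡13, 40^28≡30, 40^29≡24, 40^30≡29, 40^31≡33, 40^32≡46, 40^33≡27, 40^34≡2, 40^35≡31, 40^36≡15, 40^37≡12, 40^38≡39, 40^39≡41, 40^40≡23, 40^41≡38, 40^42≡1. ord_49(40) = 42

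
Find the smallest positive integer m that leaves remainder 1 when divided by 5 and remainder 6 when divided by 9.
M = 5 × 9 = 45. M₁ = 9, y₁ ≡ 4 mod 5. M₂ = 5, y₂ ≡ 2 mod 9. m = 1×9×4 + 6×5×2 ≡ 6 mod 45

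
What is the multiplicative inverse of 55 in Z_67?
Since 67 is prime, by Fermat 55^(-1) ≡ 55^{65} ≡ 39 (mod 67). Verify: 55 × 39 = 2145 ≡ 1 (mod 67)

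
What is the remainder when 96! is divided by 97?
By Wilson's theorem, (96)! ≡ -1 ≡ 96 (mod 97)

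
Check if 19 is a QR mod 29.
By Euler's criterion: 19^{14} ≡ 28 mod 29. Since this equals -1 (≡ 28), 19 is not a QR.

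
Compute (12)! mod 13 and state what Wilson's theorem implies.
(12)! mod 13 = 12. Since this equals -1 mod 13, Wilson confirms 13 is prime.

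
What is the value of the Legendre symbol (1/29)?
(1/29) = 1^{14} mod 29 = 1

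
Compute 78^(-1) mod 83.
Since 83 is prime, by Fermat 78^(-1) ≡ 78^{81} ≡ 33 mod 83. Verify: 78 × 33 = 2574 ≡ 1 mod 83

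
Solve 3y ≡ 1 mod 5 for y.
Since 5 is prime, by Fermat 3^(-1) ≡ 3^{3} ≡ 2 mod 5. Verify: 3 × 2 = 6 ≡ 1 mod 5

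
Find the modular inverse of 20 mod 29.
Since 29 is prime, by Fermat 20^(-1) ≡ 20^{27} ≡ 16 (mod 29). Verify: 20 × 16 = 320 ≡ 1 (mod 29)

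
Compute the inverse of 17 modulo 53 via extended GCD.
Extended GCD: 17(25) + 53(-8) = 1. So 17^(-1) ≡ 25 mod 53. Verify: 17 × 25 = 425 ≡ 1 mod 53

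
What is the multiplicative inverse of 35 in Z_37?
Since 37 is prime, by Fermat 35^(-1) ≡ 35^{35} ≡ 18 mod 37. Verify: 35 × 18 = 630 ≡ 1 mod 37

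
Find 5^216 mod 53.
Using Fermat: 5^{52} ≡ 1 mod 53. 216 ≡ 8 mod 52. So 5^{216} ≡ 5^{8} ≡ 15 mod 53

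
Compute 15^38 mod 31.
Using Fermat: 15^{30} ≡ 1 mod 31. 38 ≡ 8 mod 30. So 15^{38} ≡ 15^{8} ≡ 4 mod 31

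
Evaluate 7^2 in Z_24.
7^{2} = 49 ≡ 1 (mod 24)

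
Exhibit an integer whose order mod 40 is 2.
9 has order 2 mod 40 since 9^{2} ≡ 1 mod 40 and no smaller power works.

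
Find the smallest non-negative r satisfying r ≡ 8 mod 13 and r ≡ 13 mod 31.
M = 13 × 31 = 403. M₁ = 31, y₁ ≡ 8 mod 13. M₂ = 13, y₂ ≡ 12 mod 31. r = 8×31×8 + 13×13×12 ≡ 385 mod 403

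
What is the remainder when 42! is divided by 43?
By Wilson's theorem, (42)! ≡ -1 ≡ 42 (mod 43)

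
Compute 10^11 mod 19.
By repeated squaring (mod 19): 10^{1}≡10, 10^{2}≡5, 10^{4}≡6, 10^{8}≡17. Then 10^{11} = 10^{8+2+1} ≡ 17 × 5 × 10 ≡ 14 (mod 19)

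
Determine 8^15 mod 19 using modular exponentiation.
By repeated squaring mod 19: 8^{1}≡8, 8^{2}≡7, 8^{4}≡11, 8^{8}≡7. Then 8^{15} = 8^{8+4+2+1} ≡ 7 × 11 × 7 × 8 ≡ 18 mod 19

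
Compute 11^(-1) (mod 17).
Since 17 is prime, by Fermat 11^(-1) ≡ 11^{15} ≡ 14 (mod 17). Verify: 11 × 14 = 154 ≡ 1 (mod 17)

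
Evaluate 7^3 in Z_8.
7^{3} = 343 ≡ 7 mod 8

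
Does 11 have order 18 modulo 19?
11^{3} ≡ 1 mod 19 and 3 < 18, so ord_19(11) = 3 ≠ 18 and 11 is not a primitive root.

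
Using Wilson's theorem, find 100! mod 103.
(102)! = (100)! × (101) × (102) ≡ -1 (mod 103). So (100)! ≡ -1 × [(102)(101)]^(-1) ≡ 51 (mod 103)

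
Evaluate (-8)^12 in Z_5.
Using Fermat: (-8)^{4} ≡ 1 mod 5. 12 ≡ 0 mod 4. So (-8)^{12} ≡ (-8)^{0} ≡ 1 mod 5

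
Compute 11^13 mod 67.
By repeated squaring mod 67: 11^{1}≡11, 11^{2}≡54, 11^{4}≡35, 11^{8}≡19. Then 11^{13} = 11^{8+4+1} ≡ 19 × 35 × 11 ≡ 12 mod 67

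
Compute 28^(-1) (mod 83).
Since 83 is prime, by Fermat 28^(-1) ≡ 28^{81} ≡ 3 (mod 83). Verify: 28 × 3 = 84 ≡ 1 (mod 83)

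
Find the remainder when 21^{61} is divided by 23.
By Fermat: 21^{22} ≡ 1 (mod 23). 61 = 2×22 + 17. So 21^{61} ≡ 21^{17} ≡ 5 (mod 23)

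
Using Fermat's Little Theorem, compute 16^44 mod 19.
By Fermat: 16^{18} ≡ 1 (mod 19). 44 = 2×18 + 8. So 16^{44} ≡ 16^{8} ≡ 6 (mod 19)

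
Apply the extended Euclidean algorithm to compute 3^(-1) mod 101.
Extended GCD: 3(34) + 101(-1) = 1. So 3^(-1) ≡ 34 mod 101. Verify: 3 × 34 = 102 ≡ 1 mod 101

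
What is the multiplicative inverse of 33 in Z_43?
Since 43 is prime, by Fermat 33^(-1) ≡ 33^{41} ≡ 30 mod 43. Verify: 33 × 30 = 990 ≡ 1 mod 43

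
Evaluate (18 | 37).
(18/37) = 18^{18} mod 37 = -1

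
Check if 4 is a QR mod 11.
By Euler's criterion: 4^{5} ≡ 1 (mod 11). Since this equals 1, 4 is a QR.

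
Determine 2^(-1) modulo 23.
Since 23 is prime, by Fermat 2^(-1) ≡ 2^{21} ≡ 12 mod 23. Verify: 2 × 12 = 24 ≡ 1 mod 23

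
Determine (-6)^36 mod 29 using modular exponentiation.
Using Fermat: (-6)^{28} ≡ 1 mod 29. 36 ≡ 8 mod 28. So (-6)^{36} ≡ (-6)^{8} ≡ 23 mod 29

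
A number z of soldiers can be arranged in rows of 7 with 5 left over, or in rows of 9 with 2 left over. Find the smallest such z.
M = 7 × 9 = 63. M₁ = 9, y₁ ≡ 4 (mod 7). M₂ = 7, y₂ ≡ 4 (mod 9). z = 5×9×4 + 2×7×4 ≡ 47 (mod 63)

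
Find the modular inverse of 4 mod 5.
Since 5 is prime, by Fermat 4^(-1) ≡ 4^{3} ≡ 4 mod 5. Verify: 4 × 4 = 16 ≡ 1 mod 5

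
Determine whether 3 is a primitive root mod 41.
3^{8} ≡ 1 (mod 41) and 8 < 40, so ord_41(3) = 8 ≠ 40 and 3 is not a primitive root.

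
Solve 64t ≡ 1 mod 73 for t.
Since 73 is prime, by Fermat 64^(-1) ≡ 64^{71} ≡ 8 mod 73. Verify: 64 × 8 = 512 ≡ 1 mod 73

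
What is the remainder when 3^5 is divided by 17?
By repeated squaring mod 17: 3^{1}≡3, 3^{2}≡9, 3^{4}≡13. Then 3^{5} = 3^{4+1} ≡ 13 × 3 ≡ 5 mod 17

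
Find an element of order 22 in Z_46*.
5 has order 22 mod 46 since 5^{22} ≡ 1 (mod 46) and no smaller power works.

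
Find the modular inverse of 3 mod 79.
Since 79 is prime, by Fermat 3^(-1) ≡ 3^{77} ≡ 53 (mod 79). Verify: 3 × 53 = 159 ≡ 1 (mod 79)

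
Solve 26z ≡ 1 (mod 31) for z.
Since 31 is prime, by Fermat 26^(-1) ≡ 26^{29} ≡ 6 (mod 31). Verify: 26 × 6 = 156 ≡ 1 (mod 31)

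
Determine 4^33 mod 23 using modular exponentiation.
Using Fermat: 4^{22} ≡ 1 (mod 23). 33 ≡ 11 (mod 22). So 4^{33} ≡ 4^{11} ≡ 1 (mod 23)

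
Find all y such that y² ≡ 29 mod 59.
The square roots of 29 mod 59 are 41 and 18. Verify: 41² = 1681 ≡ 29 mod 59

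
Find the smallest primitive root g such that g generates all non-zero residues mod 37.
g = 2. Powers: [2, 4, 8, 16, 32, 27, 17, 34, 31, ...] generates all 36 non-zero residues.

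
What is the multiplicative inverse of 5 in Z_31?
Since 31 is prime, by Fermat 5^(-1) ≡ 5^{29} ≡ 25 (mod 31). Verify: 5 × 25 = 125 ≡ 1 (mod 31)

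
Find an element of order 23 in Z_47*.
2 has order 23 mod 47 since 2^{23} ≡ 1 (mod 47) and no smaller power works.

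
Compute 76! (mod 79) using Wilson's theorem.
(78)! = (76)! × (77) × (78) ≡ -1 (mod 79). So (76)! ≡ -1 × [(78)(77)]^(-1) ≡ 39 (mod 79)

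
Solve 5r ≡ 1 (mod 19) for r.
Since 19 is prime, by Fermat 5^(-1) ≡ 5^{17} ≡ 4 (mod 19). Verify: 5 × 4 = 20 ≡ 1 (mod 19)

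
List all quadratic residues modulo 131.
Squares in Z_131*: {1, 3, 4, 5, 7, 9, 11, 12, 13, 15, 16, 20, 21, 25, 27, 28, 33, 34, 35, 36, 38, 39, 41, 43, 44, 45, 46, 48, 49, 52, 53, 55, 58, 59, 60, 61, 62, 63, 64, 65, 74, 75, 77, 80, 81, 84, 89, 91, 94, 99, 100, 101, 102, 105, 107, 108, 109, 112, 113, 114, 117, 121, 123, 125, 129}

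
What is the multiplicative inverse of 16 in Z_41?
Since 41 is prime, by Fermat 16^(-1) ≡ 16^{39} ≡ 18 mod 41. Verify: 16 × 18 = 288 ≡ 1 mod 41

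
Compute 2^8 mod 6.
By repeated squaring (mod 6): 2^{1}≡2, 2^{2}≡4, 2^{4}≡4, 2^{8}≡4. So 2^{8} ≡ 4 (mod 6)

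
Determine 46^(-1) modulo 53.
Since 53 is prime, by Fermat 46^(-1) ≡ 46^{51} ≡ 15 (mod 53). Verify: 46 × 15 = 690 ≡ 1 (mod 53)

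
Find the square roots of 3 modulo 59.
The square roots of 3 mod 59 are 48 and 11. Verify: 48² = 2304 ≡ 3 mod 59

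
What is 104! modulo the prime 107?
(106)! = (104)! × (105) × (106) ≡ -1 (mod 107). So (104)! ≡ -1 × [(106)(105)]^(-1) ≡ 53 (mod 107)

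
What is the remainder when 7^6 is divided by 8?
By repeated squaring mod 8: 7^{1}≡7, 7^{2}≡1, 7^{4}≡1. Then 7^{6} = 7^{4+2} ≡ 1 × 1 ≡ 1 mod 8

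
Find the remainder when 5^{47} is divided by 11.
By Fermat: 5^{10} ≡ 1 (mod 11). 47 = 4×10 + 7. So 5^{47} ≡ 5^{7} ≡ 3 (mod 11)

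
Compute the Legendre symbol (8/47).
(8/47) = 8^{23} mod 47 = 1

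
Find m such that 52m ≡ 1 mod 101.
Since 101 is prime, by Fermat 52^(-1) ≡ 52^{99} ≡ 68 mod 101. Verify: 52 × 68 = 3536 ≡ 1 mod 101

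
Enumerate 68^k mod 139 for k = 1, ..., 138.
68^1, 68^2, ..., 68^{138} mod 139: [68, 37, 14, 118, 101, 57, 123, 24, 103, 54, 58, 52, 61, 117, 33, 20, 109, 45, 2, 136, 74, 28, 97, 63, 114, 107, 48, 67, 108, 116, 104, 122, 95, 66, 40, 79, 90, 4, 133, 9, 56, 55, 126, 89, 75, 96, 134, 77, 93, 69, 105, 51, 132, 80, 19, 41, 8, 127, 18, 112, 110, 113, 39, 11, 53, 129, 15, 47, 138, 71, 102, 125, 21, 38, 82, 16, 115, 36, 85, 81, 87, 78, 22, 106, 119, 30, 94, 137, 3, 65, 111, 42, 76, 25, 32, 91, 72, 31, 23, 35, 17, 44, 73, 99, 60, 49, 135, 6, 130, 83, 84, 13, 50, 64, 43, 5, 62, 46, 70, 34, 88, 7, 59, 120, 98, 131, 12, 121, 27, 29, 26, 100, 128, 86, 10, 124, 92, 1]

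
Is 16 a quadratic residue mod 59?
By Euler's criterion: 16^{29} ≡ 1 (mod 59). Since this equals 1, 16 is a QR.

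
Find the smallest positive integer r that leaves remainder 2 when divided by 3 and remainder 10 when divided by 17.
M = 3 × 17 = 51. M₁ = 17, y₁ ≡ 2 mod 3. M₂ = 3, y₂ ≡ 6 mod 17. r = 2×17×2 + 10×3×6 ≡ 44 mod 51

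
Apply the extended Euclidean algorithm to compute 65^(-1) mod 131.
Extended GCD: 65(-2) + 131(1) = 1. So 65^(-1) ≡ -2 ≡ 129 mod 131. Verify: 65 × 129 = 8385 ≡ 1 mod 131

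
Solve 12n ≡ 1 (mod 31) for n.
Since 31 is prime, by Fermat 12^(-1) ≡ 12^{29} ≡ 13 (mod 31). Verify: 12 × 13 = 156 ≡ 1 (mod 31)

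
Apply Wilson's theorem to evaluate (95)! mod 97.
(96)! = (95)! × (96) ≡ -1 (mod 97). So (95)! ≡ -1 × (96)^(-1) ≡ (-1)×(-1) = 1 (mod 97)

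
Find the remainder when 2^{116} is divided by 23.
By Fermat: 2^{22} ≡ 1 (mod 23). 116 = 5×22 + 6. So 2^{116} ≡ 2^{6} ≡ 18 (mod 23)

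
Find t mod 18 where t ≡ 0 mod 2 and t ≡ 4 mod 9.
M = 2 × 9 = 18. M₁ = 9, y₁ ≡ 1 mod 2. M₂ = 2, y₂ ≡ 5 mod 9. t = 0×9×1 + 4×2×5 ≡ 4 mod 18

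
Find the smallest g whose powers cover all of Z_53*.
g = 2. For each prime q|52: 2^{26}≡52, 2^{4}≡16, none ≡ 1, so ord_53(2) = 52 and 2 is a primitive root.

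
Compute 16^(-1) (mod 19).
Since 19 is prime, by Fermat 16^(-1) ≡ 16^{17} ≡ 6 (mod 19). Verify: 16 × 6 = 96 ≡ 1 (mod 19)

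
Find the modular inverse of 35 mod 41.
Since 41 is prime, by Fermat 35^(-1) ≡ 35^{39} ≡ 34 mod 41. Verify: 35 × 34 = 1190 ≡ 1 mod 41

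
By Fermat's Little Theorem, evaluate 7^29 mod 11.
By Fermat: 7^{10} ≡ 1 (mod 11). 29 = 2×10 + 9. So 7^{29} ≡ 7^{9} ≡ 8 (mod 11)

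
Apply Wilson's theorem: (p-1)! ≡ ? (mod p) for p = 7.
By Wilson's theorem, (6)! ≡ -1 ≡ 6 mod 7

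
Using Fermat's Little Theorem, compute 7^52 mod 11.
By Fermat: 7^{10} ≡ 1 (mod 11). 52 = 5×10 + 2. So 7^{52} ≡ 7^{2} ≡ 5 (mod 11)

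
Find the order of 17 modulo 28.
Powers of 17 mod 28: 17^1≡17, 17^2≡9, 17^3≡13, 17^4≡25, 17^5≡5, 17^6≡1. Order = 6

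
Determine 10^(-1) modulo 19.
Since 19 is prime, by Fermat 10^(-1) ≡ 10^{17} ≡ 2 (mod 19). Verify: 10 × 2 = 20 ≡ 1 (mod 19)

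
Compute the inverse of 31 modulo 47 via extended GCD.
Extended GCD: 31(-3) + 47(2) = 1. So 31^(-1) ≡ -3 ≡ 44 (mod 47). Verify: 31 × 44 = 1364 ≡ 1 (mod 47)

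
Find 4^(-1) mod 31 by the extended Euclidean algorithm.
Extended GCD: 4(8) + 31(-1) = 1. So 4^(-1) ≡ 8 mod 31. Verify: 4 × 8 = 32 ≡ 1 mod 31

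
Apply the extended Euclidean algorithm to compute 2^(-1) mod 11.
Extended GCD: 2(-5) + 11(1) = 1. So 2^(-1) ≡ -5 ≡ 6 mod 11. Verify: 2 × 6 = 12 ≡ 1 mod 11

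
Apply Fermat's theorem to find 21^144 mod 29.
By Fermat: 21^{28} ≡ 1 mod 29. 144 = 5×28 + 4. So 21^{144} ≡ 21^{4} ≡ 7 mod 29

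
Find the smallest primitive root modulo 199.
g = 3. Powers: [3, 9, 27, 81, 44, 132, 197, 193, 181, 145, ...] generates all 198 non-zero residues.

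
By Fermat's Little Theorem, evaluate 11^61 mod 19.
By Fermat: 11^{18} ≡ 1 (mod 19). 61 = 3×18 + 7. So 11^{61} ≡ 11^{7} ≡ 11 (mod 19)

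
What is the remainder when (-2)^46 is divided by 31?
Using Fermat: (-2)^{30} ≡ 1 (mod 31). 46 ≡ 16 (mod 30). So (-2)^{46} ≡ (-2)^{16} ≡ 2 (mod 31)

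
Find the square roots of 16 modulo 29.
The square roots of 16 mod 29 are 25 and 4. Verify: 25² = 625 ≡ 16 mod 29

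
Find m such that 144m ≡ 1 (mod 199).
Since 199 is prime, by Fermat 144^(-1) ≡ 144^{197} ≡ 123 (mod 199). Verify: 144 × 123 = 17712 ≡ 1 (mod 199)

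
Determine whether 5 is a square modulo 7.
By Euler's criterion: 5^{3} ≡ 6 (mod 7). Since this equals -1 (≡ 6), 5 is not a QR.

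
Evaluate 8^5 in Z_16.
By repeated squaring (mod 16): 8^{1}≡8, 8^{2}≡0, 8^{4}≡0. Then 8^{5} = 8^{4+1} ≡ 0 × 8 ≡ 0 (mod 16)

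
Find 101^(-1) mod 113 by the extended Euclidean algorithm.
Extended GCD: 101(47) + 113(-42) = 1. So 101^(-1) ≡ 47 mod 113. Verify: 101 × 47 = 4747 ≡ 1 mod 113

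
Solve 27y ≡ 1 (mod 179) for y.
Since 179 is prime, by Fermat 27^(-1) ≡ 27^{177} ≡ 126 (mod 179). Verify: 27 × 126 = 3402 ≡ 1 (mod 179)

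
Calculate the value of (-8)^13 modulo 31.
By repeated squaring (mod 31): (-8)^{1}≡23, (-8)^{2}≡2, (-8)^{4}≡4, (-8)^{8}≡16. Then (-8)^{13} = (-8)^{8+4+1} ≡ 16 × 4 × 23 ≡ 15 (mod 31)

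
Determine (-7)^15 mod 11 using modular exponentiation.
Using Fermat: (-7)^{10} ≡ 1 mod 11. 15 ≡ 5 mod 10. So (-7)^{15} ≡ (-7)^{5} ≡ 1 mod 11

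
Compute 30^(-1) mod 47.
Since 47 is prime, by Fermat 30^(-1) ≡ 30^{45} ≡ 11 mod 47. Verify: 30 × 11 = 330 ≡ 1 mod 47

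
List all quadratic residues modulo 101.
Quadratic residues modulo 101: {1, 4, 5, 6, 9, 13, 14, 16, 17, 19, 20, 21, 22, 23, 24, 25, 30, 31, 33, 36, 37, 43, 45, 47, 49, 52, 54, 56, 58, 64, 65, 68, 70, 71, 76, 77, 78, 79, 80, 81, 82, 84, 85, 87, 88, 92, 95, 96, 97, 100}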